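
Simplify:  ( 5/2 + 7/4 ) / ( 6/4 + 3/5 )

Numerator: 5/2 + 7/4 = 17/4
Denominator: 6/4 + 3/5 = 21/10
Divide: (17/4) · (10/21) = 85/42

85/42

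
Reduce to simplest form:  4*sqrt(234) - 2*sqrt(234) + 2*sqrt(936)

18*sqrt(26)

4*sqrt(234) = 12*sqrt(26); 2*sqrt(234) = 6*sqrt(26); 2*sqrt(936) = 12*sqrt(26)
Combine: (12 - 6 + 12)·sqrt(26) = 18*sqrt(26)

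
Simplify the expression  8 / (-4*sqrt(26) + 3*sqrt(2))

(-16*sqrt(26) - 12*sqrt(2))/199

Multiply numerator and denominator by 3*sqrt(2) + 4*sqrt(26).
Denominator becomes -398; numerator becomes 24*sqrt(2) + 32*sqrt(26).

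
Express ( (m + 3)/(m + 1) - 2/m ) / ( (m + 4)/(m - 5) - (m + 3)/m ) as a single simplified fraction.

Numerator: (m + 3)/(m + 1) - 2/m = (m² + m - 2)/(m² + m)
Denominator: (m + 4)/(m - 5) - (m + 3)/m = (6*m + 15)/(m² - 5*m)
Divide: ((m² + m - 2)/(m² + m)) · ((m² - 5*m)/(6*m + 15)) = (m³ - 4*m² - 7*m + 10)/(6*m² + 21*m + 15)

(m³ - 4*m² - 7*m + 10)/(6*m² + 21*m + 15)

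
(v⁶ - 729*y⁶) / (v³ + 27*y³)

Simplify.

v⁶ - 729*y⁶ factors as -(-v + 3*y)*(v + 3*y)*(v² - 3*v*y + 9*y²)*(v² + 3*v*y + 9*y²).

v³ - 27*y³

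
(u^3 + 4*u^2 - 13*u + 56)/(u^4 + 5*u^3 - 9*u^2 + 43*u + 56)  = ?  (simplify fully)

1/(u + 1)

Factor: u^3 + 4*u^2 - 13*u + 56 = (u^2 - 3*u + 8)*(u + 7);  u^4 + 5*u^3 - 9*u^2 + 43*u + 56 = (u^2 - 3*u + 8)*(u + 7)*(u + 1)
Cancel the common factors (u^2 - 3*u + 8), (u + 7).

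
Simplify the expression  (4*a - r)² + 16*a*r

(4*a + r)²

Expand the square and combine the 16*a*r term.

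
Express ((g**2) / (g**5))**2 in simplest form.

g**(-6)

Inside the bracket: (g**-3)
Raise to the power 2: (g**-6)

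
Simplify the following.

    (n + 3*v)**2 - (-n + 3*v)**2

12*n*v

Only the odd-power cross terms survive.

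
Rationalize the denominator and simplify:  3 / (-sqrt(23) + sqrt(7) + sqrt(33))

Group as (sqrt(7) + sqrt(33)) - sqrt(23); multiply by (sqrt(7) + sqrt(33)) + sqrt(23), then rationalise the remaining surd.

(-51*sqrt(23) - 9*sqrt(33) + 147*sqrt(7) + 6*sqrt(5313))/635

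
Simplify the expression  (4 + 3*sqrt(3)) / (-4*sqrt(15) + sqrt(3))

(-36*sqrt(5) - 16*sqrt(15) - 9 - 4*sqrt(3))/237

Multiply numerator and denominator by sqrt(3) + 4*sqrt(15).
Denominator becomes -237; numerator becomes 4*sqrt(3) + 9 + 16*sqrt(15) + 36*sqrt(5).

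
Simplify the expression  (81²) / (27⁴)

3^(-4)

81² = 3^8; 27⁴ = 3^12
Combine exponents: 3^(-4)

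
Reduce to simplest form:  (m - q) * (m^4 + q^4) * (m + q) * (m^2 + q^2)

Pair the conjugate factors: (m+q)(m-q) = m^2 - q^2, then repeat with the next factor.

m^8 - q^8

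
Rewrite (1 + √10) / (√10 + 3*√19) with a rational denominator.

(-10 - √10 + 3*√19 + 3*√190)/161

Multiply numerator and denominator by -3*√19 + √10.
Denominator becomes -161; numerator becomes -3*√190 - 3*√19 + √10 + 10.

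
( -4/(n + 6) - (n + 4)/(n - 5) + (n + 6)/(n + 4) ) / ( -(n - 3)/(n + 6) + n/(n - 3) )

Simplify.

(-11*n^3 - 51*n^2 + 56*n + 588)/(12*n^3 - 21*n^2 - 231*n + 180)

Numerator: -4/(n + 6) - (n + 4)/(n - 5) + (n + 6)/(n + 4) = (-11*n^2 - 84*n - 196)/(n^3 + 5*n^2 - 26*n - 120)
Denominator: -(n - 3)/(n + 6) + n/(n - 3) = (12*n - 9)/(n^2 + 3*n - 18)
Divide: ((-11*n^2 - 84*n - 196)/(n^3 + 5*n^2 - 26*n - 120)) · ((n^2 + 3*n - 18)/(12*n - 9)) = (-11*n^3 - 51*n^2 + 56*n + 588)/(12*n^3 - 21*n^2 - 231*n + 180)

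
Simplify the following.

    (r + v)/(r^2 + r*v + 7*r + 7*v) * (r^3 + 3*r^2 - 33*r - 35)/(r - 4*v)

(r^2 - 4*r - 5)/(r - 4*v)

Factor: r^2 + r*v + 7*r + 7*v = (r + 7)*(r + v);  r^3 + 3*r^2 - 33*r - 35 = (r + 7)*(r + 1)*(r - 5)
Cancel the common factors (r + v), (r + 7).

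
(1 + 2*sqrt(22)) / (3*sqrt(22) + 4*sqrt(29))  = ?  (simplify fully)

Multiply numerator and denominator by -4*sqrt(29) + 3*sqrt(22).
Denominator becomes -266; numerator becomes -8*sqrt(638) - 4*sqrt(29) + 3*sqrt(22) + 132.

(-132 - 3*sqrt(22) + 4*sqrt(29) + 8*sqrt(638))/266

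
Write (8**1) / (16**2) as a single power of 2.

2**(-5)

8**1 = 2**3; 16**2 = 2**8
Combine exponents: 2**(-5)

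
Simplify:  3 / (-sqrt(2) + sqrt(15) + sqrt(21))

Group as (sqrt(15) + sqrt(21)) - sqrt(2); multiply by (sqrt(15) + sqrt(21)) + sqrt(2), then rationalise the remaining surd.

(-51*sqrt(2) - 6*sqrt(21) + 12*sqrt(15) + 9*sqrt(70))/52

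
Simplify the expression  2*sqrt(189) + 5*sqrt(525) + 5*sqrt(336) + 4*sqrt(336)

2*sqrt(189) = 6*sqrt(21); 5*sqrt(525) = 25*sqrt(21); 5*sqrt(336) = 20*sqrt(21); 4*sqrt(336) = 16*sqrt(21)
Combine: (6 + 25 + 20 + 16)·sqrt(21) = 67*sqrt(21)

67*sqrt(21)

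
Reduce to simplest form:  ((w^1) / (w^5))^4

Inside the bracket: (w^-4)
Raise to the power 4: (w^-16)

w^(-16)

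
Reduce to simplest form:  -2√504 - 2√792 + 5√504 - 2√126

2√504 = 12*√14; 2√792 = 12*√22; 5√504 = 30*√14; 2√126 = 6*√14

-12*√22 + 12*√14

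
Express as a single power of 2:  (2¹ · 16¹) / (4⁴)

2^(-3)

2¹ = 2^1; 16¹ = 2^4; 4⁴ = 2^8
Combine exponents: 2^(-3)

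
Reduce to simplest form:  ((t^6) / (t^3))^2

Inside the bracket: t^3
Raise to the power 2: t^6

t^6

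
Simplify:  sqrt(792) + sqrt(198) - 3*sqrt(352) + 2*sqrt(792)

sqrt(792) = 6*sqrt(22); sqrt(198) = 3*sqrt(22); 3*sqrt(352) = 12*sqrt(22); 2*sqrt(792) = 12*sqrt(22)
Combine: (6 + 3 - 12 + 12)·sqrt(22) = 9*sqrt(22)

9*sqrt(22)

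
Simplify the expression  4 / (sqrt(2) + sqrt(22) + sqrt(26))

(-4*sqrt(286) - 2*sqrt(26) + 6*sqrt(22) + 46*sqrt(2))/43

Group as (sqrt(2) + sqrt(22)) + sqrt(26); multiply by (sqrt(2) + sqrt(22)) - sqrt(26), then rationalise the remaining surd.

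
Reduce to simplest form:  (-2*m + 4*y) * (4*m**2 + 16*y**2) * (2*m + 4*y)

-16*m**4 + 256*y**4

((4*y)+(2*m))((4*y)-(2*m)) = -4*m**2 + 16*y**2; continue pairing.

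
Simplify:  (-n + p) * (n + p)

Telescope via difference of squares: (p+n)(p-n) = -n^2 + p^2.

-n^2 + p^2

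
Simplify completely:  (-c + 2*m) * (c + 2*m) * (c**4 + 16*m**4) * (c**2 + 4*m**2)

-c**8 + 256*m**8

Pair the conjugate factors: ((2*m)+c)((2*m)-c) = -c**2 + 4*m**2, then repeat with the next factor.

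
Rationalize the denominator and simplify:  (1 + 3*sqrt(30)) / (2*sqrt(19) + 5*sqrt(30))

Multiply numerator and denominator by -2*sqrt(19) + 5*sqrt(30).
Denominator becomes 674; numerator becomes -6*sqrt(570) - 2*sqrt(19) + 5*sqrt(30) + 450.

(-6*sqrt(570) - 2*sqrt(19) + 5*sqrt(30) + 450)/674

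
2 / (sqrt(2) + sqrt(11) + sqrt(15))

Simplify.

(-sqrt(330) - sqrt(15) + 3*sqrt(11) + 12*sqrt(2))/21

Group as (sqrt(11) + sqrt(15)) + sqrt(2); multiply by (sqrt(11) + sqrt(15)) - sqrt(2), then rationalise the remaining surd.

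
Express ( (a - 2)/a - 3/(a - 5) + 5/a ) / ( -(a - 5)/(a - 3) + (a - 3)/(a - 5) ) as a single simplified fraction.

Numerator: (a - 2)/a - 3/(a - 5) + 5/a = (a² - 5*a - 15)/(a² - 5*a)
Denominator: -(a - 5)/(a - 3) + (a - 3)/(a - 5) = (4*a - 16)/(a² - 8*a + 15)
Divide: ((a² - 5*a - 15)/(a² - 5*a)) · ((a² - 8*a + 15)/(4*a - 16)) = (a³ - 8*a² + 45)/(4*a² - 16*a)

(a³ - 8*a² + 45)/(4*a² - 16*a)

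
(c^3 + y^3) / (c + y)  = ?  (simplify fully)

c^2 - c*y + y^2

c^3 + y^3 = (c + y)(c^2 - c*y + y^2).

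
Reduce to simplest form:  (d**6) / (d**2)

d**4

Quotient: d**4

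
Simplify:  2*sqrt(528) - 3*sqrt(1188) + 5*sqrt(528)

10*sqrt(33)

2*sqrt(528) = 8*sqrt(33); 3*sqrt(1188) = 18*sqrt(33); 5*sqrt(528) = 20*sqrt(33)
Combine: (8 - 18 + 20)·sqrt(33) = 10*sqrt(33)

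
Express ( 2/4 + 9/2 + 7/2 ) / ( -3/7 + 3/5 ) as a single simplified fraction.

595/12

Numerator: 2/4 + 9/2 + 7/2 = 17/2
Denominator: -3/7 + 3/5 = 6/35
Divide: (17/2) · (35/6) = 595/12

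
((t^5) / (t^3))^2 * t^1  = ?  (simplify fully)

t^5

Inside the bracket: t^2
Raise to the power 2: t^4
Multiply by t^1: add exponents.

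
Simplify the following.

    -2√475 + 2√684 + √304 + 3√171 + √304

2√475 = 10*√19; 2√684 = 12*√19; √304 = 4*√19; 3√171 = 9*√19; √304 = 4*√19
Combine: (-10 + 12 + 4 + 9 + 4)·√19 = 19*√19

19*√19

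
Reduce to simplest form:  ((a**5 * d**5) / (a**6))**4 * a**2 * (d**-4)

Inside the bracket: (a**-1) * d**5
Raise to the power 4: (a**-4) * d**20
Multiply by a**2 * (d**-4): add exponents.

d**16/a**2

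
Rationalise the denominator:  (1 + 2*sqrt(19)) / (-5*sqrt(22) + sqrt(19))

Multiply numerator and denominator by sqrt(19) + 5*sqrt(22).
Denominator becomes -531; numerator becomes sqrt(19) + 5*sqrt(22) + 38 + 10*sqrt(418).

(-10*sqrt(418) - 38 - 5*sqrt(22) - sqrt(19))/531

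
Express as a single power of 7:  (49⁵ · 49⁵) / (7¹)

49⁵ = 7^10; 49⁵ = 7^10; 7¹ = 7^1
Combine exponents: 7^19

7^19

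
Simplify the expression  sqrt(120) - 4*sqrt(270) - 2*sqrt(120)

-14*sqrt(30)

sqrt(120) = 2*sqrt(30); 4*sqrt(270) = 12*sqrt(30); 2*sqrt(120) = 4*sqrt(30)
Combine: (2 - 12 - 4)·sqrt(30) = -14*sqrt(30)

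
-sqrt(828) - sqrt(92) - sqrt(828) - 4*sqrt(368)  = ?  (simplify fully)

-30*sqrt(23)

sqrt(828) = 6*sqrt(23); sqrt(92) = 2*sqrt(23); sqrt(828) = 6*sqrt(23); 4*sqrt(368) = 16*sqrt(23)
Combine: (-6 - 2 - 6 - 16)·sqrt(23) = -30*sqrt(23)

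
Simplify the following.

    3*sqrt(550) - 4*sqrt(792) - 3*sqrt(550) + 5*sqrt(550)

sqrt(22)

3*sqrt(550) = 15*sqrt(22); 4*sqrt(792) = 24*sqrt(22); 3*sqrt(550) = 15*sqrt(22); 5*sqrt(550) = 25*sqrt(22)
Combine: (15 - 24 - 15 + 25)·sqrt(22) = sqrt(22)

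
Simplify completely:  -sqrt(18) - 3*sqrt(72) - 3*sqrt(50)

-36*sqrt(2)

sqrt(18) = 3*sqrt(2); 3*sqrt(72) = 18*sqrt(2); 3*sqrt(50) = 15*sqrt(2)
Combine: (-3 - 18 - 15)·sqrt(2) = -36*sqrt(2)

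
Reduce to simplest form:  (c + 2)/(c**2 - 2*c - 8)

Factor: c**2 - 2*c - 8 = (c - 4)*(c + 2)
Cancel the common factor (c + 2).

1/(c - 4)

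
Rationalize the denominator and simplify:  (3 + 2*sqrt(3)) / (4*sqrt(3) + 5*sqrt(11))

(-24 - 12*sqrt(3) + 15*sqrt(11) + 10*sqrt(33))/227

Multiply numerator and denominator by -5*sqrt(11) + 4*sqrt(3).
Denominator becomes -227; numerator becomes -10*sqrt(33) - 15*sqrt(11) + 12*sqrt(3) + 24.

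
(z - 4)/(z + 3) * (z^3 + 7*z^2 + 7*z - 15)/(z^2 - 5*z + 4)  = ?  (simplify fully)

Factor: z^3 + 7*z^2 + 7*z - 15 = (z + 3)*(z - 1)*(z + 5);  z^2 - 5*z + 4 = (z - 1)*(z - 4)
Cancel the common factors (z - 1), (z + 3), (z - 4).

z + 5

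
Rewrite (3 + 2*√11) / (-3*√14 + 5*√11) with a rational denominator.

Multiply numerator and denominator by 3*√14 + 5*√11.
Denominator becomes 149; numerator becomes 9*√14 + 15*√11 + 6*√154 + 110.

(9*√14 + 15*√11 + 6*√154 + 110)/149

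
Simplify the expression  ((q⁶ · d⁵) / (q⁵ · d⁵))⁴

Inside the bracket: q¹
Raise to the power 4: q⁴

q⁴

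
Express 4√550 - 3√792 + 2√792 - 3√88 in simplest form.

8*√22

4√550 = 20*√22; 3√792 = 18*√22; 2√792 = 12*√22; 3√88 = 6*√22
Combine: (20 - 18 + 12 - 6)·√22 = 8*√22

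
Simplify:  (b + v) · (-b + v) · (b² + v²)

Telescope via difference of squares: (v+b)(v-b) = -b² + v², then repeat with the next factor.

-b⁴ + v⁴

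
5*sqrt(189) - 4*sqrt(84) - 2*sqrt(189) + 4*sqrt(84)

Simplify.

9*sqrt(21)

5*sqrt(189) = 15*sqrt(21); 4*sqrt(84) = 8*sqrt(21); 2*sqrt(189) = 6*sqrt(21); 4*sqrt(84) = 8*sqrt(21)
Combine: (15 - 8 - 6 + 8)·sqrt(21) = 9*sqrt(21)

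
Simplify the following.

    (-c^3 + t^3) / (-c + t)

c^2 + c*t + t^2

Factor as (a-b)(a^2+ab+b^2) with a=t, b=c.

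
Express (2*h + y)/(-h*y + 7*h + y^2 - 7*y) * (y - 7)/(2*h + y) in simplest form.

Factor: -h*y + 7*h + y^2 - 7*y = (y - 7)*(-h + y)
Cancel the common factors (2*h + y), (y - 7).

1/(-h + y)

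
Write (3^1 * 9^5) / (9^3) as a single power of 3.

3^1 = 3^1; 9^5 = 3^10; 9^3 = 3^6
Combine exponents: 3^5

3^5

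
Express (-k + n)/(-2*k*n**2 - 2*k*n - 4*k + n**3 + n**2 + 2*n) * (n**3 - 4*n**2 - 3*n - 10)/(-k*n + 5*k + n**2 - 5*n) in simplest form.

-1/(2*k - n)

Factor: -2*k*n**2 - 2*k*n - 4*k + n**3 + n**2 + 2*n = (-2*k + n)*(n**2 + n + 2);  n**3 - 4*n**2 - 3*n - 10 = (n - 5)*(n**2 + n + 2);  -k*n + 5*k + n**2 - 5*n = (n - 5)*(-k + n)
Cancel the common factors (n**2 + n + 2), (-k + n), (n - 5).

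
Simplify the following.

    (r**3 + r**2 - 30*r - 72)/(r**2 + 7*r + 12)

r - 6

Factor: r**3 + r**2 - 30*r - 72 = (r + 4)*(r - 6)*(r + 3);  r**2 + 7*r + 12 = (r + 3)*(r + 4)
Cancel the common factors (r + 4), (r + 3).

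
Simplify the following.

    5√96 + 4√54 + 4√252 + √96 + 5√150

5√96 = 20*√6; 4√54 = 12*√6; 4√252 = 24*√7; √96 = 4*√6; 5√150 = 25*√6

24*√7 + 61*√6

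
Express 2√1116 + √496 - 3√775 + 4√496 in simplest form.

17*√31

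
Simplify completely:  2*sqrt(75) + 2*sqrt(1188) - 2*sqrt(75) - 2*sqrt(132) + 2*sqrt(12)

2*sqrt(75) = 10*sqrt(3); 2*sqrt(1188) = 12*sqrt(33); 2*sqrt(75) = 10*sqrt(3); 2*sqrt(132) = 4*sqrt(33); 2*sqrt(12) = 4*sqrt(3)

4*sqrt(3) + 8*sqrt(33)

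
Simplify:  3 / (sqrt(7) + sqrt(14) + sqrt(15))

(-21*sqrt(30) + 9*sqrt(15) + 12*sqrt(14) + 33*sqrt(7))/178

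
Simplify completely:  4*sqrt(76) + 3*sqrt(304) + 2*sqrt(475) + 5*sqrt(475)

4*sqrt(76) = 8*sqrt(19); 3*sqrt(304) = 12*sqrt(19); 2*sqrt(475) = 10*sqrt(19); 5*sqrt(475) = 25*sqrt(19)
Combine: (8 + 12 + 10 + 25)·sqrt(19) = 55*sqrt(19)

55*sqrt(19)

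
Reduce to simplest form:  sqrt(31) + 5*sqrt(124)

sqrt(31) = sqrt(31); 5*sqrt(124) = 10*sqrt(31)
Combine: (1 + 10)·sqrt(31) = 11*sqrt(31)

11*sqrt(31)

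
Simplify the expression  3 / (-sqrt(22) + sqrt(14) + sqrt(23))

(-45*sqrt(22) + 39*sqrt(23) + 93*sqrt(14) + 12*sqrt(1771))/1063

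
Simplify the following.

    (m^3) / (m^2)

Quotient: m^1

m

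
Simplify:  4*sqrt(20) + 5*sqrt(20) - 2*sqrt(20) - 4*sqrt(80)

-2*sqrt(5)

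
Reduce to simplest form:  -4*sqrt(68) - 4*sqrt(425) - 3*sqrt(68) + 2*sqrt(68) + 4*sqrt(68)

-22*sqrt(17)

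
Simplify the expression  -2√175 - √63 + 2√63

2√175 = 10*√7; √63 = 3*√7; 2√63 = 6*√7
Combine: (-10 - 3 + 6)·√7 = -7*√7

-7*√7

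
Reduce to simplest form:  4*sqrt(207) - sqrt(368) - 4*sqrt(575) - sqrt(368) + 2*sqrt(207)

-10*sqrt(23)

4*sqrt(207) = 12*sqrt(23); sqrt(368) = 4*sqrt(23); 4*sqrt(575) = 20*sqrt(23); sqrt(368) = 4*sqrt(23); 2*sqrt(207) = 6*sqrt(23)
Combine: (12 - 4 - 20 - 4 + 6)·sqrt(23) = -10*sqrt(23)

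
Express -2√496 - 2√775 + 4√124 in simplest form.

2√496 = 8*√31; 2√775 = 10*√31; 4√124 = 8*√31
Combine: (-8 - 10 + 8)·√31 = -10*√31

-10*√31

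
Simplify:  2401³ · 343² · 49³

2401³ = 7^12; 343² = 7^6; 49³ = 7^6
Combine exponents: 7^24

7^24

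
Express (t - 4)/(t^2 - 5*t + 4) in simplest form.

Factor: t^2 - 5*t + 4 = (t - 4)*(t - 1)
Cancel the common factor (t - 4).

1/(t - 1)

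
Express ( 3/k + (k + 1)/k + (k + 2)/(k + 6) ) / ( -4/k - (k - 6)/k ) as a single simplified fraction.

(-2*k² - 12*k - 24)/(k² + 4*k - 12)

Numerator: 3/k + (k + 1)/k + (k + 2)/(k + 6) = (2*k² + 12*k + 24)/(k² + 6*k)
Denominator: -4/k - (k - 6)/k = (-k + 2)/k
Divide: ((2*k² + 12*k + 24)/(k² + 6*k)) · (k/(-k + 2)) = (-2*k² - 12*k - 24)/(k² + 4*k - 12)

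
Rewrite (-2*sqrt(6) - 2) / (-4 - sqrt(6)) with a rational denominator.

(-2 + 3*sqrt(6))/5

Multiply numerator and denominator by -4 + sqrt(6).
Denominator becomes 10; numerator becomes -4 + 6*sqrt(6).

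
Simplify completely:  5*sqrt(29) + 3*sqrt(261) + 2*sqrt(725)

24*sqrt(29)

5*sqrt(29) = 5*sqrt(29); 3*sqrt(261) = 9*sqrt(29); 2*sqrt(725) = 10*sqrt(29)
Combine: (5 + 9 + 10)·sqrt(29) = 24*sqrt(29)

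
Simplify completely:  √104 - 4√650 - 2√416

√104 = 2*√26; 4√650 = 20*√26; 2√416 = 8*√26
Combine: (2 - 20 - 8)·√26 = -26*√26

-26*√26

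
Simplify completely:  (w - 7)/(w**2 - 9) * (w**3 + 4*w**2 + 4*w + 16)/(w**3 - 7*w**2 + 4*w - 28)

(w + 4)/(w**2 - 9)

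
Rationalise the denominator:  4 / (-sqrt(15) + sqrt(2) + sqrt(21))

(-4*sqrt(15) - 2*sqrt(21) + 17*sqrt(2) + 3*sqrt(70))/13

Group as (sqrt(2) + sqrt(21)) - sqrt(15); multiply by (sqrt(2) + sqrt(21)) + sqrt(15), then rationalise the remaining surd.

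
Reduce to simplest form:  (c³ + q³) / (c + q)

c² - c*q + q²

Apply the sum-of-cubes factorisation and cancel (c + q).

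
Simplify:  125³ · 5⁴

125³ = 5^9; 5⁴ = 5^4
Combine exponents: 5^13

5^13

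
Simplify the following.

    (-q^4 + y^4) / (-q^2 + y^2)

q^2 + y^2

-q^4 + y^4 factors as (-q + y)*(q + y)*(q^2 + y^2).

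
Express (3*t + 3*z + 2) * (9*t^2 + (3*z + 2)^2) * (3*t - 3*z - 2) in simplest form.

Pair the conjugate factors: ((3*t)+(3*z + 2))((3*t)-(3*z + 2)) = 9*t^2 - 9*z^2 - 12*z - 4, then repeat with the next factor.

81*t^4 - 81*z^4 - 216*z^3 - 216*z^2 - 96*z - 16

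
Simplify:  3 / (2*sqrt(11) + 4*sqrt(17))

(-sqrt(11) + 2*sqrt(17))/38

Multiply numerator and denominator by -4*sqrt(17) + 2*sqrt(11).
Denominator becomes -228; numerator becomes -12*sqrt(17) + 6*sqrt(11).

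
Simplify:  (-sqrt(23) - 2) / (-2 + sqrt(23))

-(2 + sqrt(23))^2/19

Multiply numerator and denominator by -sqrt(23) - 2.
Denominator becomes -19; numerator becomes 4*sqrt(23) + 27.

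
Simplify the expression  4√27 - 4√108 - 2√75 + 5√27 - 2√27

-13*√3

4√27 = 12*√3; 4√108 = 24*√3; 2√75 = 10*√3; 5√27 = 15*√3; 2√27 = 6*√3
Combine: (12 - 24 - 10 + 15 - 6)·√3 = -13*√3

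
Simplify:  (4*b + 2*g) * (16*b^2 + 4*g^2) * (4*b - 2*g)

((4*b)+(2*g))((4*b)-(2*g)) = 16*b^2 - 4*g^2; continue pairing.

256*b^4 - 16*g^4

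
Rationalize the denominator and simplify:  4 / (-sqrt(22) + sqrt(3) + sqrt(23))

(-4*sqrt(22) + 2*sqrt(23) + 42*sqrt(3) + 2*sqrt(1518))/65

Group as (sqrt(3) + sqrt(23)) - sqrt(22); multiply by (sqrt(3) + sqrt(23)) + sqrt(22), then rationalise the remaining surd.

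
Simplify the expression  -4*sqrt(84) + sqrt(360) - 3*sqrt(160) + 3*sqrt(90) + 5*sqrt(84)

4*sqrt(84) = 8*sqrt(21); sqrt(360) = 6*sqrt(10); 3*sqrt(160) = 12*sqrt(10); 3*sqrt(90) = 9*sqrt(10); 5*sqrt(84) = 10*sqrt(21)

2*sqrt(21) + 3*sqrt(10)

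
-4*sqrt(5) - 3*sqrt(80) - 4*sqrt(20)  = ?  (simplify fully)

4*sqrt(5) = 4*sqrt(5); 3*sqrt(80) = 12*sqrt(5); 4*sqrt(20) = 8*sqrt(5)
Combine: (-4 - 12 - 8)·sqrt(5) = -24*sqrt(5)

-24*sqrt(5)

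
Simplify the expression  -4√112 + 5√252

14*√7

4√112 = 16*√7; 5√252 = 30*√7
Combine: (-16 + 30)·√7 = 14*√7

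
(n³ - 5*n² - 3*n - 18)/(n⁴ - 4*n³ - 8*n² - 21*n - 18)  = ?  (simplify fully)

1/(n + 1)

Factor: n³ - 5*n² - 3*n - 18 = (n - 6)·(n² + n + 3);  n⁴ - 4*n³ - 8*n² - 21*n - 18 = (n + 1)·(n² + n + 3)·(n - 6)
Cancel the common factors (n² + n + 3), (n - 6).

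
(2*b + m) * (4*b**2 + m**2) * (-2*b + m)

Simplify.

-16*b**4 + m**4

(m+(2*b))(m-(2*b)) = -4*b**2 + m**2; continue pairing.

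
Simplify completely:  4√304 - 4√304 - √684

4√304 = 16*√19; 4√304 = 16*√19; √684 = 6*√19
Combine: (16 - 16 - 6)·√19 = -6*√19

-6*√19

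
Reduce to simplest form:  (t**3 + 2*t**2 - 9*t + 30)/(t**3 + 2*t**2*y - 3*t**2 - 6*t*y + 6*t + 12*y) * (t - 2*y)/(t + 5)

(t - 2*y)/(t + 2*y)

Factor: t**3 + 2*t**2 - 9*t + 30 = (t**2 - 3*t + 6)*(t + 5);  t**3 + 2*t**2*y - 3*t**2 - 6*t*y + 6*t + 12*y = (t + 2*y)*(t**2 - 3*t + 6)
Cancel the common factors (t**2 - 3*t + 6), (t + 5).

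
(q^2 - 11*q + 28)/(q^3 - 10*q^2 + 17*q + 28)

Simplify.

Factor: q^2 - 11*q + 28 = (q - 7)*(q - 4);  q^3 - 10*q^2 + 17*q + 28 = (q - 4)*(q - 7)*(q + 1)
Cancel the common factors (q - 7), (q - 4).

1/(q + 1)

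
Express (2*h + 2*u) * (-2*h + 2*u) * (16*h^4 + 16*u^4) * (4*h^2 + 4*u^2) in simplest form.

Telescope via difference of squares: ((2*u)+(2*h))((2*u)-(2*h)) = -4*h^2 + 4*u^2, then repeat with the next factor.

-256*h^8 + 256*u^8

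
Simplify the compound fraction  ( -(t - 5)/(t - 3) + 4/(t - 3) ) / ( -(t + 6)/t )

Numerator: -(t - 5)/(t - 3) + 4/(t - 3) = (-t + 9)/(t - 3)
Denominator: -(t + 6)/t = (-t - 6)/t
Divide: ((-t + 9)/(t - 3)) · (t/(-t - 6)) = (t**2 - 9*t)/(t**2 + 3*t - 18)

(t**2 - 9*t)/(t**2 + 3*t - 18)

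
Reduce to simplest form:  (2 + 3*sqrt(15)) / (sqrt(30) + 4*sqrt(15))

(-45*sqrt(2) - 2*sqrt(30) + 8*sqrt(15) + 180)/210

Multiply numerator and denominator by -sqrt(30) + 4*sqrt(15).
Denominator becomes 210; numerator becomes -45*sqrt(2) - 2*sqrt(30) + 8*sqrt(15) + 180.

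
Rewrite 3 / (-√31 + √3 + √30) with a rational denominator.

(-3*√31 + 6*√30 + 87*√3 + 9*√310)/178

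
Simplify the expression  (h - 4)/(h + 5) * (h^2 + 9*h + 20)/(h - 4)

h + 4

Factor: h^2 + 9*h + 20 = (h + 5)*(h + 4)
Cancel the common factors (h - 4), (h + 5).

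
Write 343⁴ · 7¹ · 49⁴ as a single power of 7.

7^21

343⁴ = 7^12; 7¹ = 7^1; 49⁴ = 7^8
Combine exponents: 7^21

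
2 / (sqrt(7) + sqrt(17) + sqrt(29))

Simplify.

Group as (sqrt(7) + sqrt(29)) + sqrt(17); multiply by (sqrt(7) + sqrt(29)) - sqrt(17), then rationalise the remaining surd.

(-4*sqrt(3451) - 10*sqrt(29) + 38*sqrt(17) + 78*sqrt(7))/451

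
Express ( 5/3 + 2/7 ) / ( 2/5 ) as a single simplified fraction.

Numerator: 5/3 + 2/7 = 41/21
Denominator: 2/5 = 2/5
Divide: (41/21) · (5/2) = 205/42

205/42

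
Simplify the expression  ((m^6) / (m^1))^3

Inside the bracket: m^5
Raise to the power 3: m^15

m^15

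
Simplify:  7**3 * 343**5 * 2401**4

7**3 = 7**3; 343**5 = 7**15; 2401**4 = 7**16
Combine exponents: 7**34

7**34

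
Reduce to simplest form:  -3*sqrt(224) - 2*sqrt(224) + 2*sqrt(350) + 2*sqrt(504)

3*sqrt(224) = 12*sqrt(14); 2*sqrt(224) = 8*sqrt(14); 2*sqrt(350) = 10*sqrt(14); 2*sqrt(504) = 12*sqrt(14)
Combine: (-12 - 8 + 10 + 12)·sqrt(14) = 2*sqrt(14)

2*sqrt(14)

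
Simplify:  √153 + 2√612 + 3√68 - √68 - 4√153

7*√17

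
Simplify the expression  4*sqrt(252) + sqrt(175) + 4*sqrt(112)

4*sqrt(252) = 24*sqrt(7); sqrt(175) = 5*sqrt(7); 4*sqrt(112) = 16*sqrt(7)
Combine: (24 + 5 + 16)·sqrt(7) = 45*sqrt(7)

45*sqrt(7)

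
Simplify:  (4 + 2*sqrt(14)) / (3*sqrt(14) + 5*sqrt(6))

Multiply numerator and denominator by -5*sqrt(6) + 3*sqrt(14).
Denominator becomes -24; numerator becomes -20*sqrt(21) - 20*sqrt(6) + 12*sqrt(14) + 84.

(-21 - 3*sqrt(14) + 5*sqrt(6) + 5*sqrt(21))/6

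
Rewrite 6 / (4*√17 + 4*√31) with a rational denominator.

(-3*√17 + 3*√31)/28

Multiply numerator and denominator by -4*√17 + 4*√31.
Denominator becomes 224; numerator becomes -24*√17 + 24*√31.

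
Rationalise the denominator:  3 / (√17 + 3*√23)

(-3*√17 + 9*√23)/190

Multiply numerator and denominator by -√17 + 3*√23.
Denominator becomes 190; numerator becomes -3*√17 + 9*√23.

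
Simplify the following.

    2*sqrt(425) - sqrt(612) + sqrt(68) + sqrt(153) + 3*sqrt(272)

21*sqrt(17)

2*sqrt(425) = 10*sqrt(17); sqrt(612) = 6*sqrt(17); sqrt(68) = 2*sqrt(17); sqrt(153) = 3*sqrt(17); 3*sqrt(272) = 12*sqrt(17)
Combine: (10 - 6 + 2 + 3 + 12)·sqrt(17) = 21*sqrt(17)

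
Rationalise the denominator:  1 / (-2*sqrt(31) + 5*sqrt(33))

(2*sqrt(31) + 5*sqrt(33))/701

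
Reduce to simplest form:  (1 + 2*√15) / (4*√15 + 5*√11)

Multiply numerator and denominator by -5*√11 + 4*√15.
Denominator becomes -35; numerator becomes -10*√165 - 5*√11 + 4*√15 + 120.

(-120 - 4*√15 + 5*√11 + 10*√165)/35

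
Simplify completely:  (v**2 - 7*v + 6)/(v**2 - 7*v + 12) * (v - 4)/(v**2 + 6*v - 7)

Factor: v**2 - 7*v + 6 = (v - 1)*(v - 6);  v**2 - 7*v + 12 = (v - 3)*(v - 4);  v**2 + 6*v - 7 = (v - 1)*(v + 7)
Cancel the common factors (v - 4), (v - 1).

(v - 6)/(v**2 + 4*v - 21)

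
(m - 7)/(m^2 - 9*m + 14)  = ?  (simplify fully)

Factor: m^2 - 9*m + 14 = (m - 2)*(m - 7)
Cancel the common factor (m - 7).

1/(m - 2)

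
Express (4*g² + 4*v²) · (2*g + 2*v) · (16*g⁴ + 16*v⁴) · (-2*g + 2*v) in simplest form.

-256*g⁸ + 256*v⁸

Pair the conjugate factors: ((2*v)+(2*g))((2*v)-(2*g)) = -4*g² + 4*v², then repeat with the next factor.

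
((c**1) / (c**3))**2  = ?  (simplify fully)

Inside the bracket: (c**-2)
Raise to the power 2: (c**-4)

c**(-4)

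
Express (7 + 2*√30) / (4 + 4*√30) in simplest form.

(5*√30 + 53)/116

Multiply numerator and denominator by -4*√30 + 4.
Denominator becomes -464; numerator becomes -212 - 20*√30.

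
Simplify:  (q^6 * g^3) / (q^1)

g^3*q^5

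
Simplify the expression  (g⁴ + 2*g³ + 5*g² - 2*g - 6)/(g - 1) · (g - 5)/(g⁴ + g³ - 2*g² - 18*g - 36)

Factor: g⁴ + 2*g³ + 5*g² - 2*g - 6 = (g - 1)·(g + 1)·(g² + 2*g + 6);  g⁴ + g³ - 2*g² - 18*g - 36 = (g - 3)·(g² + 2*g + 6)·(g + 2)
Cancel the common factors (g² + 2*g + 6), (g - 1).

(g² - 4*g - 5)/(g² - g - 6)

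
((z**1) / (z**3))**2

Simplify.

z**(-4)

Inside the bracket: (z**-2)
Raise to the power 2: (z**-4)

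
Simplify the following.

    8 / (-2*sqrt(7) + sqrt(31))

Multiply numerator and denominator by 2*sqrt(7) + sqrt(31).
Denominator becomes 3; numerator becomes 16*sqrt(7) + 8*sqrt(31).

(16*sqrt(7) + 8*sqrt(31))/3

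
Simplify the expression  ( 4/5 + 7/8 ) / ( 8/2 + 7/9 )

Numerator: 4/5 + 7/8 = 67/40
Denominator: 8/2 + 7/9 = 43/9
Divide: (67/40) · (9/43) = 603/1720

603/1720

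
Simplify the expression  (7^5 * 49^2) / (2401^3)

7^(-3)

7^5 = 7^5; 49^2 = 7^4; 2401^3 = 7^12
Combine exponents: 7^(-3)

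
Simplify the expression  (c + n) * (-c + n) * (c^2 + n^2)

-c^4 + n^4

Pair the conjugate factors: (n+c)(n-c) = -c^2 + n^2, then repeat with the next factor.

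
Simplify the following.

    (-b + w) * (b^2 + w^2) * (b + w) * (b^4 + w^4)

Telescope via difference of squares: (w+b)(w-b) = -b^2 + w^2, then repeat with the next factor.

-b^8 + w^8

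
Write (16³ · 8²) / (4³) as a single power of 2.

2^12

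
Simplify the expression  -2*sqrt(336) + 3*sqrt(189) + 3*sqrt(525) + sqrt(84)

2*sqrt(336) = 8*sqrt(21); 3*sqrt(189) = 9*sqrt(21); 3*sqrt(525) = 15*sqrt(21); sqrt(84) = 2*sqrt(21)
Combine: (-8 + 9 + 15 + 2)·sqrt(21) = 18*sqrt(21)

18*sqrt(21)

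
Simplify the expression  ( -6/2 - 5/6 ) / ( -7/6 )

Numerator: -6/2 - 5/6 = -23/6
Denominator: -7/6 = -7/6
Divide: (-23/6) · (-6/7) = 23/7

23/7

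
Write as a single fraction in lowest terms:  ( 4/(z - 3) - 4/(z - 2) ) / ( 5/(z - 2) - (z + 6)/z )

Numerator: 4/(z - 3) - 4/(z - 2) = 4/(z^2 - 5*z + 6)
Denominator: 5/(z - 2) - (z + 6)/z = (-z^2 + z + 12)/(z^2 - 2*z)
Divide: (4/(z^2 - 5*z + 6)) · ((z^2 - 2*z)/(-z^2 + z + 12)) = -4*z/(z^3 - 4*z^2 - 9*z + 36)

-4*z/(z^3 - 4*z^2 - 9*z + 36)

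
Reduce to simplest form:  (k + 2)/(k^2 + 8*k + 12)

1/(k + 6)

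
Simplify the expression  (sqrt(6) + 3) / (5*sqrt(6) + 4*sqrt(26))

Multiply numerator and denominator by -4*sqrt(26) + 5*sqrt(6).
Denominator becomes -266; numerator becomes -12*sqrt(26) - 8*sqrt(39) + 30 + 15*sqrt(6).

(-15*sqrt(6) - 30 + 8*sqrt(39) + 12*sqrt(26))/266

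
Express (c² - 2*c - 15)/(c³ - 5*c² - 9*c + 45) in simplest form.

1/(c - 3)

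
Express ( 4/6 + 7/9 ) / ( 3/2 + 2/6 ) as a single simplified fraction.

26/33

Numerator: 4/6 + 7/9 = 13/9
Denominator: 3/2 + 2/6 = 11/6
Divide: (13/9) · (6/11) = 26/33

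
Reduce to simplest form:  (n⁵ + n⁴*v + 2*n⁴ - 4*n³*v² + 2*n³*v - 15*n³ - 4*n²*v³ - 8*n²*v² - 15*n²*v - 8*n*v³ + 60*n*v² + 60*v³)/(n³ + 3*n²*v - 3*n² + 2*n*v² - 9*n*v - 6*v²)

n² - 2*n*v + 5*n - 10*v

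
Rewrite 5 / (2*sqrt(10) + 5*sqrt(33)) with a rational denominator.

Multiply numerator and denominator by -2*sqrt(10) + 5*sqrt(33).
Denominator becomes 785; numerator becomes -10*sqrt(10) + 25*sqrt(33).

(-2*sqrt(10) + 5*sqrt(33))/157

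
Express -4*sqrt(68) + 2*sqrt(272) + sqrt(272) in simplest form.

4*sqrt(17)

4*sqrt(68) = 8*sqrt(17); 2*sqrt(272) = 8*sqrt(17); sqrt(272) = 4*sqrt(17)
Combine: (-8 + 8 + 4)·sqrt(17) = 4*sqrt(17)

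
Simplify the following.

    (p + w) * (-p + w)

-p^2 + w^2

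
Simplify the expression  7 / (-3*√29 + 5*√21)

(21*√29 + 35*√21)/264

Multiply numerator and denominator by 3*√29 + 5*√21.
Denominator becomes 264; numerator becomes 21*√29 + 35*√21.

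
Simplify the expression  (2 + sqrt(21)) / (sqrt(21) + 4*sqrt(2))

Multiply numerator and denominator by -4*sqrt(2) + sqrt(21).
Denominator becomes -11; numerator becomes -4*sqrt(42) - 8*sqrt(2) + 2*sqrt(21) + 21.

(-21 - 2*sqrt(21) + 8*sqrt(2) + 4*sqrt(42))/11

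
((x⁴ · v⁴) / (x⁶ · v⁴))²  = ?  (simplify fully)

Inside the bracket: (x^-2)
Raise to the power 2: (x^-4)

x^(-4)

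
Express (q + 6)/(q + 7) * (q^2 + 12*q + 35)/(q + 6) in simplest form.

Factor: q^2 + 12*q + 35 = (q + 5)*(q + 7)
Cancel the common factors (q + 6), (q + 7).

q + 5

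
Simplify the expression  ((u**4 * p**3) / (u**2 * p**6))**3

u**6/p**9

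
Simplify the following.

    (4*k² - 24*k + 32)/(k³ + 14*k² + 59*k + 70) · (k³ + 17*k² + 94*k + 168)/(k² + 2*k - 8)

(4*k² + 8*k - 96)/(k² + 7*k + 10)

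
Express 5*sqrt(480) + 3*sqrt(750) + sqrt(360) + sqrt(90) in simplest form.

9*sqrt(10) + 35*sqrt(30)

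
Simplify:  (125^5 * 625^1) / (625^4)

125^5 = 5^15; 625^1 = 5^4; 625^4 = 5^16
Combine exponents: 5^3

5^3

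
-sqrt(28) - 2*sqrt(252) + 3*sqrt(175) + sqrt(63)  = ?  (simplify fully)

sqrt(28) = 2*sqrt(7); 2*sqrt(252) = 12*sqrt(7); 3*sqrt(175) = 15*sqrt(7); sqrt(63) = 3*sqrt(7)
Combine: (-2 - 12 + 15 + 3)·sqrt(7) = 4*sqrt(7)

4*sqrt(7)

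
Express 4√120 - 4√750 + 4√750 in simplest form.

4√120 = 8*√30; 4√750 = 20*√30; 4√750 = 20*√30
Combine: (8 - 20 + 20)·√30 = 8*√30

8*√30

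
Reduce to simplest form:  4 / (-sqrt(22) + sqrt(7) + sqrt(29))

(-7*sqrt(22) + 22*sqrt(7) + sqrt(4466))/77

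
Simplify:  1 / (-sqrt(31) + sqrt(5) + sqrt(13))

Group as (sqrt(5) + sqrt(13)) - sqrt(31); multiply by (sqrt(5) + sqrt(13)) + sqrt(31), then rationalise the remaining surd.

(13*sqrt(31) + 23*sqrt(13) + 39*sqrt(5) + 2*sqrt(2015))/91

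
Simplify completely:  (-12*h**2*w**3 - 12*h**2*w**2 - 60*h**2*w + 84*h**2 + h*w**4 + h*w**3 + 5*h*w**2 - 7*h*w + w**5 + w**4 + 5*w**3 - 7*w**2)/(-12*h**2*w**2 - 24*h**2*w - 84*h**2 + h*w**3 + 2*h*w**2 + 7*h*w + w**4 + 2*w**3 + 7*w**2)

Factor: -12*h**2*w**3 - 12*h**2*w**2 - 60*h**2*w + 84*h**2 + h*w**4 + h*w**3 + 5*h*w**2 - 7*h*w + w**5 + w**4 + 5*w**3 - 7*w**2 = (4*h + w)*(w**2 + 2*w + 7)*(-3*h + w)*(w - 1);  -12*h**2*w**2 - 24*h**2*w - 84*h**2 + h*w**3 + 2*h*w**2 + 7*h*w + w**4 + 2*w**3 + 7*w**2 = (-3*h + w)*(w**2 + 2*w + 7)*(4*h + w)
Cancel the common factors (w**2 + 2*w + 7), (-3*h + w), (4*h + w).

w - 1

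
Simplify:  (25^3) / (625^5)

5^(-14)

25^3 = 5^6; 625^5 = 5^20
Combine exponents: 5^(-14)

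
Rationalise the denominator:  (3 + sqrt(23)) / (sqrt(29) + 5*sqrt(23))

(-sqrt(667) - 3*sqrt(29) + 15*sqrt(23) + 115)/546

Multiply numerator and denominator by -sqrt(29) + 5*sqrt(23).
Denominator becomes 546; numerator becomes -sqrt(667) - 3*sqrt(29) + 15*sqrt(23) + 115.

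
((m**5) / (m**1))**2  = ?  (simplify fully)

Inside the bracket: m**4
Raise to the power 2: m**8

m**8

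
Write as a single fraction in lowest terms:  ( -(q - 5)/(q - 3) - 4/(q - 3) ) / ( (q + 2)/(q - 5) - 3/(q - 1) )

Numerator: -(q - 5)/(q - 3) - 4/(q - 3) = (-q + 1)/(q - 3)
Denominator: (q + 2)/(q - 5) - 3/(q - 1) = (q² - 2*q + 13)/(q² - 6*q + 5)
Divide: ((-q + 1)/(q - 3)) · ((q² - 6*q + 5)/(q² - 2*q + 13)) = (-q³ + 7*q² - 11*q + 5)/(q³ - 5*q² + 19*q - 39)

(-q³ + 7*q² - 11*q + 5)/(q³ - 5*q² + 19*q - 39)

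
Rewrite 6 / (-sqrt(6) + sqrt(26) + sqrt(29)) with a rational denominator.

(-98*sqrt(6) + 6*sqrt(29) + 18*sqrt(26) + 8*sqrt(1131))/205

Group as (sqrt(26) + sqrt(29)) - sqrt(6); multiply by (sqrt(26) + sqrt(29)) + sqrt(6), then rationalise the remaining surd.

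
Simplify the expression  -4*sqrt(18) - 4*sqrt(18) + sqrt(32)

-20*sqrt(2)

4*sqrt(18) = 12*sqrt(2); 4*sqrt(18) = 12*sqrt(2); sqrt(32) = 4*sqrt(2)
Combine: (-12 - 12 + 4)·sqrt(2) = -20*sqrt(2)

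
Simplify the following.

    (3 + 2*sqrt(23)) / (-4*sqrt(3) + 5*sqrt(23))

(12*sqrt(3) + 8*sqrt(69) + 15*sqrt(23) + 230)/527

Multiply numerator and denominator by 4*sqrt(3) + 5*sqrt(23).
Denominator becomes 527; numerator becomes 12*sqrt(3) + 8*sqrt(69) + 15*sqrt(23) + 230.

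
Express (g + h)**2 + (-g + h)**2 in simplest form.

2*g**2 + 2*h**2

Only the even-power cross terms survive.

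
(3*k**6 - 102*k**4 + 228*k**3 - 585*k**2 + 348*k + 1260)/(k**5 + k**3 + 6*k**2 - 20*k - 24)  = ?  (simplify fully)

Factor: 3*k**6 - 102*k**4 + 228*k**3 - 585*k**2 + 348*k + 1260 = 3*(k - 5)*(k - 2)*(k**2 - k + 6)*(k + 1)*(k + 7);  k**5 + k**3 + 6*k**2 - 20*k - 24 = (k + 1)*(k + 2)*(k - 2)*(k**2 - k + 6)
Cancel the common factors (k**2 - k + 6), (k + 1), (k - 2).

(3*k**2 + 6*k - 105)/(k + 2)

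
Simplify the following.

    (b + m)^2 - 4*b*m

Expand the square and combine the 4*b*m term.

(b - m)^2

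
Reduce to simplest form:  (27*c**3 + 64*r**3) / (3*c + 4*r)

(4*r)**3 + (3*c)**3 = (3*c + 4*r)(9*c**2 - 12*c*r + 16*r**2).

9*c**2 - 12*c*r + 16*r**2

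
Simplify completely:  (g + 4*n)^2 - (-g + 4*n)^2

16*g*n

Write as f((4*n),g) - f((4*n),-g) and expand.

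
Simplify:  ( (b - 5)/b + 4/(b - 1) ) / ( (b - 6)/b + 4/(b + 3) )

(b^3 + b^2 - b + 15)/(b^3 - 19*b + 18)

Numerator: (b - 5)/b + 4/(b - 1) = (b^2 - 2*b + 5)/(b^2 - b)
Denominator: (b - 6)/b + 4/(b + 3) = (b^2 + b - 18)/(b^2 + 3*b)
Divide: ((b^2 - 2*b + 5)/(b^2 - b)) · ((b^2 + 3*b)/(b^2 + b - 18)) = (b^3 + b^2 - b + 15)/(b^3 - 19*b + 18)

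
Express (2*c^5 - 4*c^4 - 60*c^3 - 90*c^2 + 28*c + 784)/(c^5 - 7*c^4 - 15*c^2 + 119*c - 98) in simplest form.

(2*c + 8)/(c - 1)

Factor: 2*c^5 - 4*c^4 - 60*c^3 - 90*c^2 + 28*c + 784 = 2*(c - 7)*(c - 2)*(c^2 + 3*c + 7)*(c + 4);  c^5 - 7*c^4 - 15*c^2 + 119*c - 98 = (c - 2)*(c - 7)*(c^2 + 3*c + 7)*(c - 1)
Cancel the common factors (c^2 + 3*c + 7), (c - 7), (c - 2).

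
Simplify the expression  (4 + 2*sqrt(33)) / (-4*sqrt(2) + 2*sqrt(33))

(4*sqrt(2) + 2*sqrt(33) + 2*sqrt(66) + 33)/25

Multiply numerator and denominator by 4*sqrt(2) + 2*sqrt(33).
Denominator becomes 100; numerator becomes 16*sqrt(2) + 8*sqrt(33) + 8*sqrt(66) + 132.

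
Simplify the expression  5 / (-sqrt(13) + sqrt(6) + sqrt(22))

Group as (sqrt(6) + sqrt(22)) - sqrt(13); multiply by (sqrt(6) + sqrt(22)) + sqrt(13), then rationalise the remaining surd.

(-75*sqrt(13) - 15*sqrt(22) + 145*sqrt(6) + 20*sqrt(429))/303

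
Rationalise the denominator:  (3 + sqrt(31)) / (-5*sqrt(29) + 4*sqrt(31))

(-5*sqrt(899) - 124 - 15*sqrt(29) - 12*sqrt(31))/229

Multiply numerator and denominator by 4*sqrt(31) + 5*sqrt(29).
Denominator becomes -229; numerator becomes 12*sqrt(31) + 15*sqrt(29) + 124 + 5*sqrt(899).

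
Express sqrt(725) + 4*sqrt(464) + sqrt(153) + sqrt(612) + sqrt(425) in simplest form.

14*sqrt(17) + 21*sqrt(29)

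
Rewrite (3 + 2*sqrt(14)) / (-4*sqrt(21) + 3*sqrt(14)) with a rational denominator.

Multiply numerator and denominator by 3*sqrt(14) + 4*sqrt(21).
Denominator becomes -210; numerator becomes 9*sqrt(14) + 12*sqrt(21) + 84 + 56*sqrt(6).

(-56*sqrt(6) - 84 - 12*sqrt(21) - 9*sqrt(14))/210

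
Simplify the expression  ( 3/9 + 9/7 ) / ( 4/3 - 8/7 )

Numerator: 3/9 + 9/7 = 34/21
Denominator: 4/3 - 8/7 = 4/21
Divide: (34/21) · (21/4) = 17/2

17/2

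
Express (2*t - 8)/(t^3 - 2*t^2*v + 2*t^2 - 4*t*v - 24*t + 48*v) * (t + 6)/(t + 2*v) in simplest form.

2/(t^2 - 4*v^2)

Factor: 2*t - 8 = 2*(t - 4);  t^3 - 2*t^2*v + 2*t^2 - 4*t*v - 24*t + 48*v = (t + 6)*(t - 4)*(t - 2*v)
Cancel the common factors (t + 6), (t - 4).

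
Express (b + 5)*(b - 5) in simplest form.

b^2 - 25

Difference of squares with P = b, Q = 5.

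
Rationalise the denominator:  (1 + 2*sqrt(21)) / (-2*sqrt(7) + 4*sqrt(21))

(sqrt(7) + 2*sqrt(21) + 14*sqrt(3) + 84)/154

Multiply numerator and denominator by 2*sqrt(7) + 4*sqrt(21).
Denominator becomes 308; numerator becomes 2*sqrt(7) + 4*sqrt(21) + 28*sqrt(3) + 168.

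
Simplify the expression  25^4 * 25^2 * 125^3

5^21

25^4 = 5^8; 25^2 = 5^4; 125^3 = 5^9
Combine exponents: 5^21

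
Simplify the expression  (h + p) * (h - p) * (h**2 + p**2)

h**4 - p**4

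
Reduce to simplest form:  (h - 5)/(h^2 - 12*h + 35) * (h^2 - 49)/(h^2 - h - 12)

(h + 7)/(h^2 - h - 12)

Factor: h^2 - 12*h + 35 = (h - 5)*(h - 7);  h^2 - 49 = (h - 7)*(h + 7);  h^2 - h - 12 = (h + 3)*(h - 4)
Cancel the common factors (h - 7), (h - 5).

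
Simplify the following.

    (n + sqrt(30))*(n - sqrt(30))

(n)^2 - (sqrt(30))^2 = n^2 - 30.

n^2 - 30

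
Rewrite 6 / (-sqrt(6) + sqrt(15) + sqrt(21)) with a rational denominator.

(-5*sqrt(6) + 2*sqrt(15) + sqrt(210))/10

Group as (sqrt(15) + sqrt(21)) - sqrt(6); multiply by (sqrt(15) + sqrt(21)) + sqrt(6), then rationalise the remaining surd.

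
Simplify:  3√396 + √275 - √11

22*√11

3√396 = 18*√11; √275 = 5*√11; √11 = √11
Combine: (18 + 5 - 1)·√11 = 22*√11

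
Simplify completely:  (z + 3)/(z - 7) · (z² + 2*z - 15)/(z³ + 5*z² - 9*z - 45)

1/(z - 7)

Factor: z² + 2*z - 15 = (z + 5)·(z - 3);  z³ + 5*z² - 9*z - 45 = (z + 5)·(z - 3)·(z + 3)
Cancel the common factors (z + 3), (z + 5), (z - 3).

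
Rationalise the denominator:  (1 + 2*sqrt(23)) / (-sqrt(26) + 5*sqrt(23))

Multiply numerator and denominator by sqrt(26) + 5*sqrt(23).
Denominator becomes 549; numerator becomes sqrt(26) + 5*sqrt(23) + 2*sqrt(598) + 230.

(sqrt(26) + 5*sqrt(23) + 2*sqrt(598) + 230)/549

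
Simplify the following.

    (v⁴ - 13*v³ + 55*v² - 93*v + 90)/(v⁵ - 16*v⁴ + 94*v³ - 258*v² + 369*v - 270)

1/(v - 3)

Factor: v⁴ - 13*v³ + 55*v² - 93*v + 90 = (v - 5)·(v - 6)·(v² - 2*v + 3);  v⁵ - 16*v⁴ + 94*v³ - 258*v² + 369*v - 270 = (v² - 2*v + 3)·(v - 5)·(v - 3)·(v - 6)
Cancel the common factors (v² - 2*v + 3), (v - 6), (v - 5).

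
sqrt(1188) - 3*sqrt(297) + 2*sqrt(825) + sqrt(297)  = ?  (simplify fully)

sqrt(1188) = 6*sqrt(33); 3*sqrt(297) = 9*sqrt(33); 2*sqrt(825) = 10*sqrt(33); sqrt(297) = 3*sqrt(33)
Combine: (6 - 9 + 10 + 3)·sqrt(33) = 10*sqrt(33)

10*sqrt(33)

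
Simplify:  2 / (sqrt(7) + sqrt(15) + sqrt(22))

Group as (sqrt(7) + sqrt(22)) + sqrt(15); multiply by (sqrt(7) + sqrt(22)) - sqrt(15), then rationalise the remaining surd.

(-sqrt(2310) + 7*sqrt(15) + 15*sqrt(7))/105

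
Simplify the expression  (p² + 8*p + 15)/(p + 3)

p + 5

Factor: p² + 8*p + 15 = (p + 3)·(p + 5)
Cancel the common factor (p + 3).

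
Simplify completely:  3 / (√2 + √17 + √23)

Group as (√17 + √23) + √2; multiply by (√17 + √23) - √2, then rationalise the remaining surd.

(-√782 - 2*√23 + 4*√17 + 19*√2)/20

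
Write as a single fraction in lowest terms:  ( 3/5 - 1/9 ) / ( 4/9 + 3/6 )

Numerator: 3/5 - 1/9 = 22/45
Denominator: 4/9 + 3/6 = 17/18
Divide: (22/45) · (18/17) = 44/85

44/85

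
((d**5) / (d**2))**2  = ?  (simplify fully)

d**6

Inside the bracket: d**3
Raise to the power 2: d**6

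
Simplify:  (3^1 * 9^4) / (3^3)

3^1 = 3^1; 9^4 = 3^8; 3^3 = 3^3
Combine exponents: 3^6

3^6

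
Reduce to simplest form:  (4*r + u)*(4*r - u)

16*r**2 - u**2

(4*r)**2 - (u)**2 = 16*r**2 - u**2.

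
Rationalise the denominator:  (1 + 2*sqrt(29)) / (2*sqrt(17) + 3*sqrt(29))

Multiply numerator and denominator by -2*sqrt(17) + 3*sqrt(29).
Denominator becomes 193; numerator becomes -4*sqrt(493) - 2*sqrt(17) + 3*sqrt(29) + 174.

(-4*sqrt(493) - 2*sqrt(17) + 3*sqrt(29) + 174)/193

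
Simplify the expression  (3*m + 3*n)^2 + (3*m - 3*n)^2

18*m^2 + 18*n^2

Write as f((3*m),(3*n)) + f((3*m),-(3*n)) and expand.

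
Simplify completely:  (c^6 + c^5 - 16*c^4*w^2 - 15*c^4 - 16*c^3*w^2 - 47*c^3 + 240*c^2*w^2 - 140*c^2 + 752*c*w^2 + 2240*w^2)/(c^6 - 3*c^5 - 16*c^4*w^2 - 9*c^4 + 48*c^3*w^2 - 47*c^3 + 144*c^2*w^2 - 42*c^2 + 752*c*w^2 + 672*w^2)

Factor: c^6 + c^5 - 16*c^4*w^2 - 15*c^4 - 16*c^3*w^2 - 47*c^3 + 240*c^2*w^2 - 140*c^2 + 752*c*w^2 + 2240*w^2 = (c + 4)*(c - 4*w)*(c + 4*w)*(c - 5)*(c^2 + 2*c + 7);  c^6 - 3*c^5 - 16*c^4*w^2 - 9*c^4 + 48*c^3*w^2 - 47*c^3 + 144*c^2*w^2 - 42*c^2 + 752*c*w^2 + 672*w^2 = (c^2 + 2*c + 7)*(c + 4*w)*(c - 6)*(c + 1)*(c - 4*w)
Cancel the common factors (c^2 + 2*c + 7), (c - 4*w), (c + 4*w).

(c^2 - c - 20)/(c^2 - 5*c - 6)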